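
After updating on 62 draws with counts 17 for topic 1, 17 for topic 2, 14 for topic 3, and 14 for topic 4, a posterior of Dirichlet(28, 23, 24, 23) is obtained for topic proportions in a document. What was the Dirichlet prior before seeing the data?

Dirichlet(11, 6, 10, 9)

For a Dirichlet(α) prior with multinomial counts c, the posterior is Dirichlet(α + c) componentwise.
Subtract each count from the matching posterior parameter: 28−17=11, 23−17=6, 24−14=10, 23−14=9.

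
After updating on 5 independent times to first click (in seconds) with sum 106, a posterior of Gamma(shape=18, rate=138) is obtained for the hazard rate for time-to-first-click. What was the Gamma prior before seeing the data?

Gamma(shape=13, rate=32)

For an exponential likelihood with a Gamma(α, β) prior on the rate, n observations with total T give posterior Gamma(α+n, β+T).
So α = 18 − 5 = 13 and β = 138 − 106 = 32.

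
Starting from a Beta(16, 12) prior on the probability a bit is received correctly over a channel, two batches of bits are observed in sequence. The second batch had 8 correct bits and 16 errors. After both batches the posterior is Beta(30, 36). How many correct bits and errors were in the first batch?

6 correct bits and 8 errors

Because Beta–binomial updating is additive in the counts, the combined data contributed (α_post−α_prior, β_post−β_prior) successes and failures.
Total across both batches: 30−16=14 correct bits, 36−12=24 errors.
Subtract the second batch: 14−8=6 correct bits and 24−16=8 errors.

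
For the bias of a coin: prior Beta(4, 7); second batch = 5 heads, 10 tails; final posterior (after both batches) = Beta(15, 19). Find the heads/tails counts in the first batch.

6 heads and 2 tails

Because Beta–binomial updating is additive in the counts, the combined data contributed (α_post−α_prior, β_post−β_prior) successes and failures.
Total across both batches: 15−4=11 heads, 19−7=12 tails.
Subtract the second batch: 11−5=6 heads and 12−10=2 tails.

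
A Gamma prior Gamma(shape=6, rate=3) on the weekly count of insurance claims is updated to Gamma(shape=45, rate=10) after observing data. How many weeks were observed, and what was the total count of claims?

A Gamma(α, β) prior (rate parametrization) on a Poisson rate with n observations summing to S gives posterior Gamma(α+S, β+n).
Matching: Σxᵢ = 45 − 6 = 39 and n = 10 − 3 = 7.

n = 7 weeks with total 39 claims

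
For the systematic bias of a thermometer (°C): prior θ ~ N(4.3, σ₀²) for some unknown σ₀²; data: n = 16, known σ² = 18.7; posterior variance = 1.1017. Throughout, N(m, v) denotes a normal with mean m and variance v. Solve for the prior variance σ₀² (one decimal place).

σ₀² = 19.2

Posterior precision equals prior precision plus data precision: 1/σ_n² = 1/σ₀² + n/σ².
So 1/σ₀² = 1/1.1017 − 16/18.7 = 0.907688 − 0.855615 = 0.052073.
Hence σ₀² = 1/0.052073 ≈ 19.2.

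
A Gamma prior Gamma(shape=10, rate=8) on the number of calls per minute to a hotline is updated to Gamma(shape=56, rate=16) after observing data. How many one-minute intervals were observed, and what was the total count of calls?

n = 8 one-minute intervals with total 46 calls

Gamma–Poisson conjugacy: posterior shape = α + Σxᵢ, posterior rate = β + n.
Matching: Σxᵢ = 56 − 10 = 46 and n = 16 − 8 = 8.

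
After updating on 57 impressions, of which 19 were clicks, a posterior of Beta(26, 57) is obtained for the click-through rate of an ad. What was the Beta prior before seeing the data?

Beta(7, 19)

Under Beta–binomial conjugacy the posterior parameters are (α+s, β+f).
So α = 26 − 19 = 7 and β = 57 − 38 = 19.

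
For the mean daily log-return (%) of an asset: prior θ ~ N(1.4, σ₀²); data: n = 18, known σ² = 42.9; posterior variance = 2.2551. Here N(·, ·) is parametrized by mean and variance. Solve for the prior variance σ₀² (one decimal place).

σ₀² = 41.9

For the Normal–Normal model with known σ², precisions add: τ_n = τ₀ + n/σ².
So 1/σ₀² = 1/2.2551 − 18/42.9 = 0.443439 − 0.419580 = 0.023859.
Hence σ₀² = 1/0.023859 ≈ 41.9.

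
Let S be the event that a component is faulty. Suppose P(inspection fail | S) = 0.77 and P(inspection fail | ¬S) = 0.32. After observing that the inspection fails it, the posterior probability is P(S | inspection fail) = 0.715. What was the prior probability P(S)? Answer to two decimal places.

P(S) = 0.51

In odds form, posterior odds = prior odds × likelihood ratio, so prior odds = posterior odds ÷ LR.
Posterior odds = 0.715/(1−0.715) = 2.5088. LR = 0.77/0.32 = 2.4062.
Prior odds = 2.5088/2.4062 = 1.0426, so P(S) = 1.0426/(1+1.0426) ≈ 0.51.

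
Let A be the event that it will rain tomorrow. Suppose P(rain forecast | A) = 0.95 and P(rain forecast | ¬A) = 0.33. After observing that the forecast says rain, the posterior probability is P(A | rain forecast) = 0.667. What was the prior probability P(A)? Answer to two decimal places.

P(A) = 0.41

Bayes' rule in odds form gives O(A|E) = O(A)·[P(E|A)/P(E|¬A)], hence O(A) = O(A|E)/LR.
Posterior odds = 0.667/(1−0.667) = 2.0030. LR = 0.95/0.33 = 2.8788.
Prior odds = 2.0030/2.8788 = 0.6958, so P(A) = 0.6958/(1+0.6958) ≈ 0.41.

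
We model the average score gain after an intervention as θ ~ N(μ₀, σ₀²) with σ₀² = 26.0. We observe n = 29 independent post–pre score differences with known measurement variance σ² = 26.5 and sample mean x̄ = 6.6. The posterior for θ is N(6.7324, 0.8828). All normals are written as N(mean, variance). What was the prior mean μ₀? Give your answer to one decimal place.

With known observation variance, the Normal–Normal posterior has precision τ_n = τ₀ + n/σ² and mean μ_n = (τ₀μ₀ + (n/σ²)x̄)/τ_n.
Here τ₀ = 1/26.0 = 0.038462 and τ_data = 29/26.5 = 1.094340, so τ_n = 1.132802.
Rearranging for μ₀: μ₀ = (μ_n·τ_n − τ_data·x̄)/τ₀ = (6.7324·1.132802 − 1.094340·6.6) / 0.038462 = 0.403832/0.038462 ≈ 10.5.

μ₀ = 10.5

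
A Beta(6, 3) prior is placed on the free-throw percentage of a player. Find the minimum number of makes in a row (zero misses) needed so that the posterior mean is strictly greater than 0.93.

After k makes and 0 misses the posterior is Beta(6+k, 3), with mean (6+k)/(6+3+k).
Set (6+k)/(9+k) > 0.93 and solve: k > (0.93·9 − 6)/(1 − 0.93) = 33.857.
The smallest integer exceeding 33.857 is 34, and checking k=34: (40)/(43) = 0.9302 > 0.93.

k = 34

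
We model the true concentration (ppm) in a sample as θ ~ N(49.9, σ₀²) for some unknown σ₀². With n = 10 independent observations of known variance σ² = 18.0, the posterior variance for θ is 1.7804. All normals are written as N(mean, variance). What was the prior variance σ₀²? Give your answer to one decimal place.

σ₀² = 163.5

Posterior precision equals prior precision plus data precision: 1/σ_n² = 1/σ₀² + n/σ².
So 1/σ₀² = 1/1.7804 − 10/18.0 = 0.561672 − 0.555556 = 0.006116.
Hence σ₀² = 1/0.006116 ≈ 163.5.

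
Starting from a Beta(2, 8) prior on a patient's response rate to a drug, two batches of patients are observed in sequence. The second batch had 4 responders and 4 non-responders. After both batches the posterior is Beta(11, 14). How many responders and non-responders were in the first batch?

Sequential conjugate updates are equivalent to a single update on the pooled data, so total successes = posterior α − prior α and total failures = posterior β − prior β.
Total across both batches: 11−2=9 responders, 14−8=6 non-responders.
Subtract the second batch: 9−4=5 responders and 6−4=2 non-responders.

5 responders and 2 non-responders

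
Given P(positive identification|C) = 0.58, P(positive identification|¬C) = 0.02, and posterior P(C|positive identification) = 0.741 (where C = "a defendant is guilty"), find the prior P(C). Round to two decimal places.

Bayes' rule in odds form gives O(C|E) = O(C)·[P(E|C)/P(E|¬C)], hence O(C) = O(C|E)/LR.
Posterior odds = 0.741/(1−0.741) = 2.8610. LR = 0.58/0.02 = 29.0000.
Prior odds = 2.8610/29.0000 = 0.0987, so P(C) = 0.0987/(1+0.0987) ≈ 0.09.

P(C) = 0.09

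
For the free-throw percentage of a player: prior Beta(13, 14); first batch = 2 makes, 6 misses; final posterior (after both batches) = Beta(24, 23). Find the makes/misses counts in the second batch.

9 makes and 3 misses

Because Beta–binomial updating is additive in the counts, the combined data contributed (α_post−α_prior, β_post−β_prior) successes and failures.
Total across both batches: 24−13=11 makes, 23−14=9 misses.
Subtract the first batch: 11−2=9 makes and 9−6=3 misses.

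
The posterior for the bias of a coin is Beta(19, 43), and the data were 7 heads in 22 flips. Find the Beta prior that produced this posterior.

Beta(12, 28)

A Beta(a, b) prior with s successes and f failures in binomial data gives a Beta(a+s, b+f) posterior.
So a = 19 − 7 = 12 and b = 43 − 15 = 28.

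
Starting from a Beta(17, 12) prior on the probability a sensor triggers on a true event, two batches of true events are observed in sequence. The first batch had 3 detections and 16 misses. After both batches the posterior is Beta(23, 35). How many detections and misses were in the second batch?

3 detections and 7 misses

Sequential conjugate updates are equivalent to a single update on the pooled data, so total successes = posterior α − prior α and total failures = posterior β − prior β.
Total across both batches: 23−17=6 detections, 35−12=23 misses.
Subtract the first batch: 6−3=3 detections and 23−16=7 misses.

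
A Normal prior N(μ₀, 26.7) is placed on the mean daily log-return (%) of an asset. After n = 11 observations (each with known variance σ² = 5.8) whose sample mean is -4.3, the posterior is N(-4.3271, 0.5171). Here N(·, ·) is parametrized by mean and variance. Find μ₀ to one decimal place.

The posterior mean is a precision-weighted average: μ_n = (τ₀μ₀ + τ_data·x̄)/(τ₀+τ_data), with τ₀=1/σ₀² and τ_data=n/σ².
Here τ₀ = 1/26.7 = 0.037453 and τ_data = 11/5.8 = 1.896552, so τ_n = 1.934005.
Rearranging for μ₀: μ₀ = (μ_n·τ_n − τ_data·x̄)/τ₀ = (-4.3271·1.934005 − 1.896552·-4.3) / 0.037453 = -0.213459/0.037453 ≈ -5.7.

μ₀ = -5.7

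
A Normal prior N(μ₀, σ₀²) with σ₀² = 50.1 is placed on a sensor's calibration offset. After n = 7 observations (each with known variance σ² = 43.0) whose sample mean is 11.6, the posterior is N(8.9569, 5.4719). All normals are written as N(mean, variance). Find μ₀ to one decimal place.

With known observation variance, the Normal–Normal posterior has precision τ_n = τ₀ + n/σ² and mean μ_n = (τ₀μ₀ + (n/σ²)x̄)/τ_n.
Here τ₀ = 1/50.1 = 0.019960 and τ_data = 7/43.0 = 0.162791, so τ_n = 0.182751.
Rearranging for μ₀: μ₀ = (μ_n·τ_n − τ_data·x̄)/τ₀ = (8.9569·0.182751 − 0.162791·11.6) / 0.019960 = -0.251493/0.019960 ≈ -12.6.

μ₀ = -12.6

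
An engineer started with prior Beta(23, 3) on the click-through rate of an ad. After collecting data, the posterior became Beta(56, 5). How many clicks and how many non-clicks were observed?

33 clicks and 2 non-clicks

A Beta(α, β) prior with s successes and f failures in binomial data gives a Beta(α+s, β+f) posterior.
Match parameters: s=56−23=33, f=5−3=2.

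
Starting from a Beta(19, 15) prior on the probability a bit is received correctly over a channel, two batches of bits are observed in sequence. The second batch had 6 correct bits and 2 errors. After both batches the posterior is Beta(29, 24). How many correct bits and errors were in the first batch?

4 correct bits and 7 errors

Because Beta–binomial updating is additive in the counts, the combined data contributed (α_post−α_prior, β_post−β_prior) successes and failures.
Total across both batches: 29−19=10 correct bits, 24−15=9 errors.
Subtract the second batch: 10−6=4 correct bits and 9−2=7 errors.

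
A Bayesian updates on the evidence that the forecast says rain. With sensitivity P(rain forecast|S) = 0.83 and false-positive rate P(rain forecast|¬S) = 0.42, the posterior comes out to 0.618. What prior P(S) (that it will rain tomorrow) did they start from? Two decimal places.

Bayes' rule in odds form gives O(S|E) = O(S)·[P(E|S)/P(E|¬S)], hence O(S) = O(S|E)/LR.
Posterior odds = 0.618/(1−0.618) = 1.6178. LR = 0.83/0.42 = 1.9762.
Prior odds = 1.6178/1.9762 = 0.8186, so P(S) = 0.8186/(1+0.8186) ≈ 0.45.

P(S) = 0.45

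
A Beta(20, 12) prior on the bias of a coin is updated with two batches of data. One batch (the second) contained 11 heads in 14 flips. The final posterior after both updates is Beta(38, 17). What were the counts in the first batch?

7 heads and 2 tails

Because Beta–binomial updating is additive in the counts, the combined data contributed (α_post−α_prior, β_post−β_prior) successes and failures.
Total across both batches: 38−20=18 heads, 17−12=5 tails.
Subtract the second batch: 18−11=7 heads and 5−3=2 tails.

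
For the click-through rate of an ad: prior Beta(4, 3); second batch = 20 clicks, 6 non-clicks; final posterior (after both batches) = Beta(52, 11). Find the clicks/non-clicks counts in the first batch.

Because Beta–binomial updating is additive in the counts, the combined data contributed (α_post−α_prior, β_post−β_prior) successes and failures.
Total across both batches: 52−4=48 clicks, 11−3=8 non-clicks.
Subtract the second batch: 48−20=28 clicks and 8−6=2 non-clicks.

28 clicks and 2 non-clicks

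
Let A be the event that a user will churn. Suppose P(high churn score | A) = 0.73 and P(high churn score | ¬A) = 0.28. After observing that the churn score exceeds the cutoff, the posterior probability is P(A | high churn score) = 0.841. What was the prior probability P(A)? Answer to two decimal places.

P(A) = 0.67

Bayes' rule in odds form gives O(A|E) = O(A)·[P(E|A)/P(E|¬A)], hence O(A) = O(A|E)/LR.
Posterior odds = 0.841/(1−0.841) = 5.2893. LR = 0.73/0.28 = 2.6071.
Prior odds = 5.2893/2.6071 = 2.0288, so P(A) = 2.0288/(1+2.0288) ≈ 0.67.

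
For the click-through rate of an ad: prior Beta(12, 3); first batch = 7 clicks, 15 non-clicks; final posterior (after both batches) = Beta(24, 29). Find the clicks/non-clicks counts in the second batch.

Sequential conjugate updates are equivalent to a single update on the pooled data, so total successes = posterior α − prior α and total failures = posterior β − prior β.
Total across both batches: 24−12=12 clicks, 29−3=26 non-clicks.
Subtract the first batch: 12−7=5 clicks and 26−15=11 non-clicks.

5 clicks and 11 non-clicks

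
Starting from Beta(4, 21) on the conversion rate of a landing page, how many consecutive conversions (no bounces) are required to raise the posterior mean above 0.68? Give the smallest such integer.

k = 41

After k conversions and 0 bounces the posterior is Beta(4+k, 21), with mean (4+k)/(4+21+k).
Set (4+k)/(25+k) > 0.68 and solve: k > (0.68·25 − 4)/(1 − 0.68) = 40.625.
The smallest integer exceeding 40.625 is 41.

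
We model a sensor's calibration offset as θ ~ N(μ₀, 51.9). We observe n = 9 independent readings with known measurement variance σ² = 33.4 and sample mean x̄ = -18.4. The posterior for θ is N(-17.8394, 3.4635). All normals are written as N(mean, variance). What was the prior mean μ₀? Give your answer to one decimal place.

μ₀ = -10.0

With known observation variance, the Normal–Normal posterior has precision τ_n = τ₀ + n/σ² and mean μ_n = (τ₀μ₀ + (n/σ²)x̄)/τ_n.
Here τ₀ = 1/51.9 = 0.019268 and τ_data = 9/33.4 = 0.269461, so τ_n = 0.288729.
Rearranging for μ₀: μ₀ = (μ_n·τ_n − τ_data·x̄)/τ₀ = (-17.8394·0.288729 − 0.269461·-18.4) / 0.019268 = -0.192670/0.019268 ≈ -10.0.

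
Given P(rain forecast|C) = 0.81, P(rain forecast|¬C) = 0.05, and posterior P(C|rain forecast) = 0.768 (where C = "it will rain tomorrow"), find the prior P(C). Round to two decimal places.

P(C) = 0.17

In odds form, posterior odds = prior odds × likelihood ratio, so prior odds = posterior odds ÷ LR.
Posterior odds = 0.768/(1−0.768) = 3.3103. LR = 0.81/0.05 = 16.2000.
Prior odds = 3.3103/16.2000 = 0.2043, so P(C) = 0.2043/(1+0.2043) ≈ 0.17.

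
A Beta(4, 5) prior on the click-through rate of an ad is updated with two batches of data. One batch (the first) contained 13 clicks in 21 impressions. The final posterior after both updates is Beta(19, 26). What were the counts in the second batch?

2 clicks and 13 non-clicks

Because Beta–binomial updating is additive in the counts, the combined data contributed (α_post−α_prior, β_post−β_prior) successes and failures.
Total across both batches: 19−4=15 clicks, 26−5=21 non-clicks.
Subtract the first batch: 15−13=2 clicks and 21−8=13 non-clicks.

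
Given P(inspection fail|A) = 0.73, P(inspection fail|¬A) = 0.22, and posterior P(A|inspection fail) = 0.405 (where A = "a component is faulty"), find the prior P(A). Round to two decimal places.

P(A) = 0.17

In odds form, posterior odds = prior odds × likelihood ratio, so prior odds = posterior odds ÷ LR.
Posterior odds = 0.405/(1−0.405) = 0.6807. LR = 0.73/0.22 = 3.3182.
Prior odds = 0.6807/3.3182 = 0.2051, so P(A) = 0.2051/(1+0.2051) ≈ 0.17.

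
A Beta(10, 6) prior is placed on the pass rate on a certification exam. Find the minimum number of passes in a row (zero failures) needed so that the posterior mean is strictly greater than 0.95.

After k passes and 0 failures the posterior is Beta(10+k, 6), with mean (10+k)/(10+6+k).
Set (10+k)/(16+k) > 0.95 and solve: k > (0.95·16 − 10)/(1 − 0.95) = 104.000.
The smallest integer exceeding 104.000 is 105.

k = 105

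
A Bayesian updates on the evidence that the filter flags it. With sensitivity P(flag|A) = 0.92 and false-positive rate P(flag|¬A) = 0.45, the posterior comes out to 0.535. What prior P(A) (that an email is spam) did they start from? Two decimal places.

P(A) = 0.36

In odds form, posterior odds = prior odds × likelihood ratio, so prior odds = posterior odds ÷ LR.
Posterior odds = 0.535/(1−0.535) = 1.1505. LR = 0.92/0.45 = 2.0444.
Prior odds = 1.1505/2.0444 = 0.5628, so P(A) = 0.5628/(1+0.5628) ≈ 0.36.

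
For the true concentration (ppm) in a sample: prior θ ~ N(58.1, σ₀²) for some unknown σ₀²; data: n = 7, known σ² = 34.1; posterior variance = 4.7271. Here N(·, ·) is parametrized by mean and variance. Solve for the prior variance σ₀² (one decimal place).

Posterior precision equals prior precision plus data precision: 1/σ_n² = 1/σ₀² + n/σ².
So 1/σ₀² = 1/4.7271 − 7/34.1 = 0.211546 − 0.205279 = 0.006267.
Hence σ₀² = 1/0.006267 ≈ 159.6.

σ₀² = 159.6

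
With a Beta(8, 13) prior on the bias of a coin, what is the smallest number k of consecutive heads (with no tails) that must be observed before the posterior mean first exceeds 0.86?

k = 72

After k heads and 0 tails the posterior is Beta(8+k, 13), with mean (8+k)/(8+13+k).
Set (8+k)/(21+k) > 0.86 and solve: k > (0.86·21 − 8)/(1 − 0.86) = 71.857.
The smallest integer exceeding 71.857 is 72.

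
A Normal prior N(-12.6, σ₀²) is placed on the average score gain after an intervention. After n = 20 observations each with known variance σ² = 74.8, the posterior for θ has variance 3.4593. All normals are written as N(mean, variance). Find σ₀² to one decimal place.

Posterior precision equals prior precision plus data precision: 1/σ_n² = 1/σ₀² + n/σ².
So 1/σ₀² = 1/3.4593 − 20/74.8 = 0.289076 − 0.267380 = 0.021696.
Hence σ₀² = 1/0.021696 ≈ 46.1.

σ₀² = 46.1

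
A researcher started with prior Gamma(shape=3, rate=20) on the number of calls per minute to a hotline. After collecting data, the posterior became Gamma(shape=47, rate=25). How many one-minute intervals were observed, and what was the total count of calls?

Gamma–Poisson conjugacy: posterior shape = α + Σxᵢ, posterior rate = β + n.
Matching: Σxᵢ = 47 − 3 = 44 and n = 25 − 20 = 5.

n = 5 one-minute intervals with total 44 calls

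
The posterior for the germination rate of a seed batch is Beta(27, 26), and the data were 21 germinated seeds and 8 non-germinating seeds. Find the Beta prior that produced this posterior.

Beta is conjugate to the binomial likelihood: posterior = Beta(a+s, b+f).
Subtract the data counts: 27−21=6, 26−8=18.

Beta(6, 18)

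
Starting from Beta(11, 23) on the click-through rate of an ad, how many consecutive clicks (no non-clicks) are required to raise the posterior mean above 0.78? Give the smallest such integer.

After k clicks and 0 non-clicks the posterior is Beta(11+k, 23), with mean (11+k)/(11+23+k).
Set (11+k)/(34+k) > 0.78 and solve: k > (0.78·34 − 11)/(1 − 0.78) = 70.545.
The smallest integer exceeding 70.545 is 71, and checking k=71: (82)/(105) = 0.7810 > 0.78.

k = 71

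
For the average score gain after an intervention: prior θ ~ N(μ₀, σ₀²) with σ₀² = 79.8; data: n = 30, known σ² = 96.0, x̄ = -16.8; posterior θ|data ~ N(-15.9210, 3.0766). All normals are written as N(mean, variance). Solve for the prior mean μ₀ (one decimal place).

With known observation variance, the Normal–Normal posterior has precision τ_n = τ₀ + n/σ² and mean μ_n = (τ₀μ₀ + (n/σ²)x̄)/τ_n.
Here τ₀ = 1/79.8 = 0.012531 and τ_data = 30/96.0 = 0.312500, so τ_n = 0.325031.
Rearranging for μ₀: μ₀ = (μ_n·τ_n − τ_data·x̄)/τ₀ = (-15.9210·0.325031 − 0.312500·-16.8) / 0.012531 = 0.075181/0.012531 ≈ 6.0.

μ₀ = 6.0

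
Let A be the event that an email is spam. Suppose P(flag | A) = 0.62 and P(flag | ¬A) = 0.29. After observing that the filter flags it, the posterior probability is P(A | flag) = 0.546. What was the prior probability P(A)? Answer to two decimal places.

In odds form, posterior odds = prior odds × likelihood ratio, so prior odds = posterior odds ÷ LR.
Posterior odds = 0.546/(1−0.546) = 1.2026. LR = 0.62/0.29 = 2.1379.
Prior odds = 1.2026/2.1379 = 0.5625, so P(A) = 0.5625/(1+0.5625) ≈ 0.36.

P(A) = 0.36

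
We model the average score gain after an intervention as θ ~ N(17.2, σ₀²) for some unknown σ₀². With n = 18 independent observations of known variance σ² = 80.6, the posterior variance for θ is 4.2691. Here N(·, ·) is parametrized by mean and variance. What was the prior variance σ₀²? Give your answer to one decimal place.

σ₀² = 91.6

Posterior precision equals prior precision plus data precision: 1/σ_n² = 1/σ₀² + n/σ².
So 1/σ₀² = 1/4.2691 − 18/80.6 = 0.234241 − 0.223325 = 0.010916.
Hence σ₀² = 1/0.010916 ≈ 91.6.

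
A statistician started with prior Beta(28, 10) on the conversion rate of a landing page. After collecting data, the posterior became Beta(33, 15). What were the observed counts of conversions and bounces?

5 conversions and 5 bounces

Beta is conjugate to the binomial likelihood: posterior = Beta(a+s, b+f).
Match parameters: s=33−28=5, f=15−10=5.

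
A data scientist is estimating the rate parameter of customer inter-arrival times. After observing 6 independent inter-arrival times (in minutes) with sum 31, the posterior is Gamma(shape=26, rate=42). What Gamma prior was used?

For an exponential likelihood with a Gamma(α, β) prior on the rate, n observations with total T give posterior Gamma(α+n, β+T).
So α = 26 − 6 = 20 and β = 42 − 31 = 11.

Gamma(shape=20, rate=11)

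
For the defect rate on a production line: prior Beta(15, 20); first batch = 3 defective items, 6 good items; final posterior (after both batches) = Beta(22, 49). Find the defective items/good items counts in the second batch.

Sequential conjugate updates are equivalent to a single update on the pooled data, so total successes = posterior α − prior α and total failures = posterior β − prior β.
Total across both batches: 22−15=7 defective items, 49−20=29 good items.
Subtract the first batch: 7−3=4 defective items and 29−6=23 good items.

4 defective items and 23 good items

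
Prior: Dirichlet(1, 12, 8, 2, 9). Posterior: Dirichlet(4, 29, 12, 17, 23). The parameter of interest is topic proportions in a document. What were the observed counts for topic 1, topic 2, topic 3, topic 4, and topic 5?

For a Dirichlet(α) prior with multinomial counts c, the posterior is Dirichlet(α + c) componentwise.
Counts are posterior − prior componentwise: 4−1=3, 29−12=17, 12−8=4, 17−2=15, 23−9=14.

counts (3, 17, 4, 15, 14)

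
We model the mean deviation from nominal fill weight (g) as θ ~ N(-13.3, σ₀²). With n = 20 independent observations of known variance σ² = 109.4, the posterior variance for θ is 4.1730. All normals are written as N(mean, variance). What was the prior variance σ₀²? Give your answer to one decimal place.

For the Normal–Normal model with known σ², precisions add: τ_n = τ₀ + n/σ².
So 1/σ₀² = 1/4.1730 − 20/109.4 = 0.239636 − 0.182815 = 0.056821.
Hence σ₀² = 1/0.056821 ≈ 17.6.

σ₀² = 17.6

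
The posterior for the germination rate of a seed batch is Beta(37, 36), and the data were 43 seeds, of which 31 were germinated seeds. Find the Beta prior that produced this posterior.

Beta is conjugate to the binomial likelihood: posterior = Beta(a+s, b+f).
Subtract the data counts: 37−31=6, 36−12=24.

Beta(6, 24)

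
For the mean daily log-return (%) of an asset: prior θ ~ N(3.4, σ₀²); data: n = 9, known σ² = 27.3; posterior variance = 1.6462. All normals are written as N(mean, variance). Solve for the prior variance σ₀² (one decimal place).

Posterior precision equals prior precision plus data precision: 1/σ_n² = 1/σ₀² + n/σ².
So 1/σ₀² = 1/1.6462 − 9/27.3 = 0.607460 − 0.329670 = 0.277790.
Hence σ₀² = 1/0.277790 ≈ 3.6.

σ₀² = 3.6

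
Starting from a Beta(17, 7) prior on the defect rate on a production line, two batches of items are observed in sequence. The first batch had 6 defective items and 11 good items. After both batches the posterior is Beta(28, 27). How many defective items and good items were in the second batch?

Sequential conjugate updates are equivalent to a single update on the pooled data, so total successes = posterior α − prior α and total failures = posterior β − prior β.
Total across both batches: 28−17=11 defective items, 27−7=20 good items.
Subtract the first batch: 11−6=5 defective items and 20−11=9 good items.

5 defective items and 9 good items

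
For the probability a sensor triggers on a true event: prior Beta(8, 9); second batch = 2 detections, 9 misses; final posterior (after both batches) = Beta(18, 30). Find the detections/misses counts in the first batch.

Sequential conjugate updates are equivalent to a single update on the pooled data, so total successes = posterior α − prior α and total failures = posterior β − prior β.
Total across both batches: 18−8=10 detections, 30−9=21 misses.
Subtract the second batch: 10−2=8 detections and 21−9=12 misses.

8 detections and 12 misses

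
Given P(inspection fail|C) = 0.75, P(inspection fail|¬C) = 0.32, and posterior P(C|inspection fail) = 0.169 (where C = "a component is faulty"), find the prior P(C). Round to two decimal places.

P(C) = 0.08

In odds form, posterior odds = prior odds × likelihood ratio, so prior odds = posterior odds ÷ LR.
Posterior odds = 0.169/(1−0.169) = 0.2034. LR = 0.75/0.32 = 2.3438.
Prior odds = 0.2034/2.3438 = 0.0868, so P(C) = 0.0868/(1+0.0868) ≈ 0.08.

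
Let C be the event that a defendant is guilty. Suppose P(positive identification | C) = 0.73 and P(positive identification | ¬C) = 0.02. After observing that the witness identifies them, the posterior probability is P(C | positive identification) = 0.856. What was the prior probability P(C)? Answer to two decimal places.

In odds form, posterior odds = prior odds × likelihood ratio, so prior odds = posterior odds ÷ LR.
Posterior odds = 0.856/(1−0.856) = 5.9444. LR = 0.73/0.02 = 36.5000.
Prior odds = 5.9444/36.5000 = 0.1629, so P(C) = 0.1629/(1+0.1629) ≈ 0.14.

P(C) = 0.14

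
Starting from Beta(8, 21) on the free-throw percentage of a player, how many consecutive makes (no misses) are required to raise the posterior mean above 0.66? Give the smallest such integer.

k = 33

After k makes and 0 misses the posterior is Beta(8+k, 21), with mean (8+k)/(8+21+k).
Set (8+k)/(29+k) > 0.66 and solve: k > (0.66·29 − 8)/(1 − 0.66) = 32.765.
The smallest integer exceeding 32.765 is 33.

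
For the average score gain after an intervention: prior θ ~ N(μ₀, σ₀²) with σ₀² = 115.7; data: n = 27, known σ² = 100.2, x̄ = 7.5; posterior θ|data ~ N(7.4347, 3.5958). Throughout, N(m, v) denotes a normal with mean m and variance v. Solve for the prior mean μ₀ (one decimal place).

μ₀ = 5.4

With known observation variance, the Normal–Normal posterior has precision τ_n = τ₀ + n/σ² and mean μ_n = (τ₀μ₀ + (n/σ²)x̄)/τ_n.
Here τ₀ = 1/115.7 = 0.008643 and τ_data = 27/100.2 = 0.269461, so τ_n = 0.278104.
Rearranging for μ₀: μ₀ = (μ_n·τ_n − τ_data·x̄)/τ₀ = (7.4347·0.278104 − 0.269461·7.5) / 0.008643 = 0.046662/0.008643 ≈ 5.4.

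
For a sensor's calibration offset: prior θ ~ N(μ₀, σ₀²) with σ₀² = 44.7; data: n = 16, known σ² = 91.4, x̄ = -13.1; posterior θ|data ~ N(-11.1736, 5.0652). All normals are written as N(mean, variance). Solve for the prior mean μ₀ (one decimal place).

The posterior mean is a precision-weighted average: μ_n = (τ₀μ₀ + τ_data·x̄)/(τ₀+τ_data), with τ₀=1/σ₀² and τ_data=n/σ².
Here τ₀ = 1/44.7 = 0.022371 and τ_data = 16/91.4 = 0.175055, so τ_n = 0.197426.
Rearranging for μ₀: μ₀ = (μ_n·τ_n − τ_data·x̄)/τ₀ = (-11.1736·0.197426 − 0.175055·-13.1) / 0.022371 = 0.087261/0.022371 ≈ 3.9.

μ₀ = 3.9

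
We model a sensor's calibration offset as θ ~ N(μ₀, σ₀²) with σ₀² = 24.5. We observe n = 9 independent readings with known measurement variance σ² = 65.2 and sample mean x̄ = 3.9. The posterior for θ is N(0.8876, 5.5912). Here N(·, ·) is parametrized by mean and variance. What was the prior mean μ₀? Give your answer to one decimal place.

μ₀ = -9.3

The posterior mean is a precision-weighted average: μ_n = (τ₀μ₀ + τ_data·x̄)/(τ₀+τ_data), with τ₀=1/σ₀² and τ_data=n/σ².
Here τ₀ = 1/24.5 = 0.040816 and τ_data = 9/65.2 = 0.138037, so τ_n = 0.178853.
Rearranging for μ₀: μ₀ = (μ_n·τ_n − τ_data·x̄)/τ₀ = (0.8876·0.178853 − 0.138037·3.9) / 0.040816 = -0.379594/0.040816 ≈ -9.3.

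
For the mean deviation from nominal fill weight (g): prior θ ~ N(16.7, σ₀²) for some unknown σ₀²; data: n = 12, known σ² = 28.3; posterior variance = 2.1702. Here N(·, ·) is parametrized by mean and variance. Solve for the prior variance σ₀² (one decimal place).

σ₀² = 27.2

Posterior precision equals prior precision plus data precision: 1/σ_n² = 1/σ₀² + n/σ².
So 1/σ₀² = 1/2.1702 − 12/28.3 = 0.460787 − 0.424028 = 0.036759.
Hence σ₀² = 1/0.036759 ≈ 27.2.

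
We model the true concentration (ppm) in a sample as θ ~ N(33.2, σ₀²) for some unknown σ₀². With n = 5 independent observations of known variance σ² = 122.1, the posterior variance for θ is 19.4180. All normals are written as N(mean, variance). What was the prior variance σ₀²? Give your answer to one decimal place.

For the Normal–Normal model with known σ², precisions add: τ_n = τ₀ + n/σ².
So 1/σ₀² = 1/19.4180 − 5/122.1 = 0.051499 − 0.040950 = 0.010549.
Hence σ₀² = 1/0.010549 ≈ 94.8.

σ₀² = 94.8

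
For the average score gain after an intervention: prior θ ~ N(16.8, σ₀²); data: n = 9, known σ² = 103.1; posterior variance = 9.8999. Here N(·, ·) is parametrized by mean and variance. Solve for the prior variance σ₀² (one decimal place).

σ₀² = 72.9

For the Normal–Normal model with known σ², precisions add: τ_n = τ₀ + n/σ².
So 1/σ₀² = 1/9.8999 − 9/103.1 = 0.101011 − 0.087294 = 0.013717.
Hence σ₀² = 1/0.013717 ≈ 72.9.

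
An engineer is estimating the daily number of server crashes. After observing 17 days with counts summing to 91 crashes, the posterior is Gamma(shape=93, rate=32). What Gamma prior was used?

Gamma–Poisson conjugacy: posterior shape = α + Σxᵢ, posterior rate = β + n.
So α = 93 − 91 = 2 and β = 32 − 17 = 15.

Gamma(shape=2, rate=15)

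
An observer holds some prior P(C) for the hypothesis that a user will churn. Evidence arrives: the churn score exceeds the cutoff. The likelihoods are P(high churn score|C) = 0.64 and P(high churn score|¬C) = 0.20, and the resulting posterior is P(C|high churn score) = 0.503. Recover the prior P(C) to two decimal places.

Bayes' rule in odds form gives O(C|E) = O(C)·[P(E|C)/P(E|¬C)], hence O(C) = O(C|E)/LR.
Posterior odds = 0.503/(1−0.503) = 1.0121. LR = 0.64/0.20 = 3.2000.
Prior odds = 1.0121/3.2000 = 0.3163, so P(C) = 0.3163/(1+0.3163) ≈ 0.24.

P(C) = 0.24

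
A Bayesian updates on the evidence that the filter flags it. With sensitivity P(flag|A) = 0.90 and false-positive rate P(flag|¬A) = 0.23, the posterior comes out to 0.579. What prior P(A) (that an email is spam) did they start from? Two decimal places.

In odds form, posterior odds = prior odds × likelihood ratio, so prior odds = posterior odds ÷ LR.
Posterior odds = 0.579/(1−0.579) = 1.3753. LR = 0.90/0.23 = 3.9130.
Prior odds = 1.3753/3.9130 = 0.3515, so P(A) = 0.3515/(1+0.3515) ≈ 0.26.

P(A) = 0.26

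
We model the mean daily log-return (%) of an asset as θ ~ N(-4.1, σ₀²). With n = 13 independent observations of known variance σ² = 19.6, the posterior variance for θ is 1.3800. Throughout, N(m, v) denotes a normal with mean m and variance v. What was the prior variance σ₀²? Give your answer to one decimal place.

Posterior precision equals prior precision plus data precision: 1/σ_n² = 1/σ₀² + n/σ².
So 1/σ₀² = 1/1.3800 − 13/19.6 = 0.724638 − 0.663265 = 0.061373.
Hence σ₀² = 1/0.061373 ≈ 16.3.

σ₀² = 16.3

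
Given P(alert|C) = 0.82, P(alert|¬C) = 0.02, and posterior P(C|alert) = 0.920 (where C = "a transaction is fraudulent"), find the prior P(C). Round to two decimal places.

P(C) = 0.22

Bayes' rule in odds form gives O(C|E) = O(C)·[P(E|C)/P(E|¬C)], hence O(C) = O(C|E)/LR.
Posterior odds = 0.920/(1−0.920) = 11.5000. LR = 0.82/0.02 = 41.0000.
Prior odds = 11.5000/41.0000 = 0.2805, so P(C) = 0.2805/(1+0.2805) ≈ 0.22.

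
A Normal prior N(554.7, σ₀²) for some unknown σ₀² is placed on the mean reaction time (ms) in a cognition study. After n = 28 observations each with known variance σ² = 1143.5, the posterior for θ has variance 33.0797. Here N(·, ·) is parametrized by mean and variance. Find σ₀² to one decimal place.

For the Normal–Normal model with known σ², precisions add: τ_n = τ₀ + n/σ².
So 1/σ₀² = 1/33.0797 − 28/1143.5 = 0.030230 − 0.024486 = 0.005744.
Hence σ₀² = 1/0.005744 ≈ 174.1.

σ₀² = 174.1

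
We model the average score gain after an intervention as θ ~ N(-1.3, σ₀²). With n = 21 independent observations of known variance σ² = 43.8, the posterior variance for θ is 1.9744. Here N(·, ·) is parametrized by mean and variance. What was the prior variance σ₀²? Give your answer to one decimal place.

σ₀² = 37.0

Posterior precision equals prior precision plus data precision: 1/σ_n² = 1/σ₀² + n/σ².
So 1/σ₀² = 1/1.9744 − 21/43.8 = 0.506483 − 0.479452 = 0.027031.
Hence σ₀² = 1/0.027031 ≈ 37.0.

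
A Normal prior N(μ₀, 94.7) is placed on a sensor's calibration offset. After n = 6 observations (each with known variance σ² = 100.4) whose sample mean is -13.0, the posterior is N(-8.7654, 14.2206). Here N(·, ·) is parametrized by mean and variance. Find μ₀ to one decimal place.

The posterior mean is a precision-weighted average: μ_n = (τ₀μ₀ + τ_data·x̄)/(τ₀+τ_data), with τ₀=1/σ₀² and τ_data=n/σ².
Here τ₀ = 1/94.7 = 0.010560 and τ_data = 6/100.4 = 0.059761, so τ_n = 0.070321.
Rearranging for μ₀: μ₀ = (μ_n·τ_n − τ_data·x̄)/τ₀ = (-8.7654·0.070321 − 0.059761·-13.0) / 0.010560 = 0.160501/0.010560 ≈ 15.2.

μ₀ = 15.2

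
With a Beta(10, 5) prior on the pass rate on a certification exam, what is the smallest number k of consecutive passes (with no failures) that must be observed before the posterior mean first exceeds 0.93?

After k passes and 0 failures the posterior is Beta(10+k, 5), with mean (10+k)/(10+5+k).
Set (10+k)/(15+k) > 0.93 and solve: k > (0.93·15 − 10)/(1 − 0.93) = 56.429.
The smallest integer exceeding 56.429 is 57, and checking k=57: (67)/(72) = 0.9306 > 0.93.

k = 57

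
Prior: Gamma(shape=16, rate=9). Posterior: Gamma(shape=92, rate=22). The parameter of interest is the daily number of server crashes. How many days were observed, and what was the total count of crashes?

n = 13 days with total 76 crashes

Gamma–Poisson conjugacy: posterior shape = α + Σxᵢ, posterior rate = β + n.
Matching: Σxᵢ = 92 − 16 = 76 and n = 22 − 9 = 13.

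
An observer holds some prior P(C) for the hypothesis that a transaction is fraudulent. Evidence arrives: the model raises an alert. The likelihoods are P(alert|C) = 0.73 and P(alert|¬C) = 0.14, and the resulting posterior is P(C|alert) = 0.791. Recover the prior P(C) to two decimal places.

Bayes' rule in odds form gives O(C|E) = O(C)·[P(E|C)/P(E|¬C)], hence O(C) = O(C|E)/LR.
Posterior odds = 0.791/(1−0.791) = 3.7847. LR = 0.73/0.14 = 5.2143.
Prior odds = 3.7847/5.2143 = 0.7258, so P(C) = 0.7258/(1+0.7258) ≈ 0.42.

P(C) = 0.42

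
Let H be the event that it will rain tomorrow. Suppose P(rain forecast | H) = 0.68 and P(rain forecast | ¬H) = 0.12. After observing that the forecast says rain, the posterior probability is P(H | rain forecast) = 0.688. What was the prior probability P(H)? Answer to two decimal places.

P(H) = 0.28

In odds form, posterior odds = prior odds × likelihood ratio, so prior odds = posterior odds ÷ LR.
Posterior odds = 0.688/(1−0.688) = 2.2051. LR = 0.68/0.12 = 5.6667.
Prior odds = 2.2051/5.6667 = 0.3891, so P(H) = 0.3891/(1+0.3891) ≈ 0.28.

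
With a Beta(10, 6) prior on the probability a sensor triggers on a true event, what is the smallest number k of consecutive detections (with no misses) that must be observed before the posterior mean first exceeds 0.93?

After k detections and 0 misses the posterior is Beta(10+k, 6), with mean (10+k)/(10+6+k).
Set (10+k)/(16+k) > 0.93 and solve: k > (0.93·16 − 10)/(1 − 0.93) = 69.714.
The smallest integer exceeding 69.714 is 70.

k = 70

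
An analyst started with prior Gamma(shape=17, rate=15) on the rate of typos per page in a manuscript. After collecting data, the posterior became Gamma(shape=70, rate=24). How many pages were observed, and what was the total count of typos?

A Gamma(α, β) prior (rate parametrization) on a Poisson rate with n observations summing to S gives posterior Gamma(α+S, β+n).
Matching: Σxᵢ = 70 − 17 = 53 and n = 24 − 15 = 9.

n = 9 pages with total 53 typos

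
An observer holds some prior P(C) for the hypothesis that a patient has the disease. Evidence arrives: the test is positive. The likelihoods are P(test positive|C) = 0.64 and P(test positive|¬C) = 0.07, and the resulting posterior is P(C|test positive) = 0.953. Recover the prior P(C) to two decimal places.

Bayes' rule in odds form gives O(C|E) = O(C)·[P(E|C)/P(E|¬C)], hence O(C) = O(C|E)/LR.
Posterior odds = 0.953/(1−0.953) = 20.2766. LR = 0.64/0.07 = 9.1429.
Prior odds = 20.2766/9.1429 = 2.2177, so P(C) = 2.2177/(1+2.2177) ≈ 0.69.

P(C) = 0.69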